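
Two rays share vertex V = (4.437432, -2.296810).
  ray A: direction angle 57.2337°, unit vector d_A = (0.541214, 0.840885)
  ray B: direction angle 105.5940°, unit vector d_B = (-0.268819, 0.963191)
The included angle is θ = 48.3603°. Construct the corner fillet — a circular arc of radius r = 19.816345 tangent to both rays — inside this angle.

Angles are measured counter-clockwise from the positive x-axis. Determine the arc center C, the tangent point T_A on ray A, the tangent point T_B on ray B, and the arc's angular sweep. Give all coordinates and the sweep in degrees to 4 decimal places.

center=(11.6602,45.5399) T_A=(28.3235,34.8150) T_B=(-7.4267,40.2129) sweep=131.6397

bisector direction at 81.4139° = (0.149296,0.988792)
center distance |VC| = r/sin(θ/2) = 19.816345/sin(24.1802°) = 48.378921
C = V + |VC|·bis = (11.6602,45.5399)
T_A = V + ((C−V)·d_A)·d_A = V + 44.1343·d_A = (28.3235,34.8150)
T_B = V + ((C−V)·d_B)·d_B = V + 44.1343·d_B = (-7.4267,40.2129)
sweep = 180° − θ = 131.6397°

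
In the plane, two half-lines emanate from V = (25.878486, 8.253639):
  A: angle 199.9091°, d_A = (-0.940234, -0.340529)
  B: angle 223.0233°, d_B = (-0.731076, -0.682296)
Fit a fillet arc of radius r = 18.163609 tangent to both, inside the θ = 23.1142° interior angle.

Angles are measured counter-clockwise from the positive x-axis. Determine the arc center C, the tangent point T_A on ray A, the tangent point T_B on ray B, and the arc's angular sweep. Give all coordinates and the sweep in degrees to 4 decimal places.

bisector direction at 211.4662° = (-0.852948,-0.521995)
center distance |VC| = r/sin(θ/2) = 18.163609/sin(11.5571°) = 90.661920
C = V + |VC|·bis = (-51.4514,-39.0715)
T_A = V + ((C−V)·d_A)·d_A = V + 88.8238·d_A = (-57.6367,-21.9934)
T_B = V + ((C−V)·d_B)·d_B = V + 88.8238·d_B = (-39.0585,-52.3505)
sweep = 180° − θ = 156.8858°

center=(-51.4514,-39.0715) T_A=(-57.6367,-21.9934) T_B=(-39.0585,-52.3505) sweep=156.8858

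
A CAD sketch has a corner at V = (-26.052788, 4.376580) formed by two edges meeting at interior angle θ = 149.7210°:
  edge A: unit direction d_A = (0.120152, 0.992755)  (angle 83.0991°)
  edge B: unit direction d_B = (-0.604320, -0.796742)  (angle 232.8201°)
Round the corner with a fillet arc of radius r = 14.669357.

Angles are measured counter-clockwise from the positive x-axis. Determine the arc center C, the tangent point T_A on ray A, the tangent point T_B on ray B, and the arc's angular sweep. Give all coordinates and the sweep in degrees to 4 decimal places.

center=(-40.1390,10.0793) T_A=(-25.5759,8.3168) T_B=(-28.4513,1.2144) sweep=30.2790

bisector direction at 157.9596° = (-0.926919,0.375260)
center distance |VC| = r/sin(θ/2) = 14.669357/sin(74.8605°) = 15.196795
C = V + |VC|·bis = (-40.1390,10.0793)
T_A = V + ((C−V)·d_A)·d_A = V + 3.9689·d_A = (-25.5759,8.3168)
T_B = V + ((C−V)·d_B)·d_B = V + 3.9689·d_B = (-28.4513,1.2144)
sweep = 180° − θ = 30.2790°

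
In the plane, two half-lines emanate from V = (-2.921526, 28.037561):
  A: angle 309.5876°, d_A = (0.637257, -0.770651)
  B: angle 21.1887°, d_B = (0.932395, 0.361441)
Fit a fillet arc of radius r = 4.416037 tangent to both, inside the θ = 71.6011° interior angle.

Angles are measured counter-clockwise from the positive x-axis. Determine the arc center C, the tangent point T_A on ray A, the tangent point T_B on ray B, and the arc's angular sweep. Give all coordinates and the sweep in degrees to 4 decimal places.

center=(4.3835,26.1331) T_A=(0.9803,23.3190) T_B=(2.7874,30.2506) sweep=108.3989

bisector direction at 345.3881° = (0.967657,-0.252269)
center distance |VC| = r/sin(θ/2) = 4.416037/sin(35.8006°) = 7.549227
C = V + |VC|·bis = (4.3835,26.1331)
T_A = V + ((C−V)·d_A)·d_A = V + 6.1229·d_A = (0.9803,23.3190)
T_B = V + ((C−V)·d_B)·d_B = V + 6.1229·d_B = (2.7874,30.2506)
sweep = 180° − θ = 108.3989°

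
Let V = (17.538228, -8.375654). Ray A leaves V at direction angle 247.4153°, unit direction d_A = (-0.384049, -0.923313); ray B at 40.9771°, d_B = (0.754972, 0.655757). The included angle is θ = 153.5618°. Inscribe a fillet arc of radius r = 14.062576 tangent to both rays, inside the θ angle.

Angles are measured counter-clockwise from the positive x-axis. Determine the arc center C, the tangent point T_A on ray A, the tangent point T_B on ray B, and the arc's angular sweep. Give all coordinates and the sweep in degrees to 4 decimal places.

center=(29.2538,-16.8263) T_A=(16.2696,-11.4256) T_B=(20.0321,-6.2095) sweep=26.4382

bisector direction at 324.1962° = (0.811025,-0.585011)
center distance |VC| = r/sin(θ/2) = 14.062576/sin(76.7809°) = 14.445338
C = V + |VC|·bis = (29.2538,-16.8263)
T_A = V + ((C−V)·d_A)·d_A = V + 3.3033·d_A = (16.2696,-11.4256)
T_B = V + ((C−V)·d_B)·d_B = V + 3.3033·d_B = (20.0321,-6.2095)
sweep = 180° − θ = 26.4382°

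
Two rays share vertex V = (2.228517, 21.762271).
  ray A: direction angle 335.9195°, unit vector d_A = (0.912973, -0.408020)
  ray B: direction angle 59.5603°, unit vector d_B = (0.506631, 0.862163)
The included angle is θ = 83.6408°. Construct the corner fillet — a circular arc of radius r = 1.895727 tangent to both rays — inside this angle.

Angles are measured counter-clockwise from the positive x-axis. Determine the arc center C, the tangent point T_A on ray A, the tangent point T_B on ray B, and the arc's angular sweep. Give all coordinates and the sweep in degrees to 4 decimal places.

bisector direction at 17.7399° = (0.952450,0.304696)
center distance |VC| = r/sin(θ/2) = 1.895727/sin(41.8204°) = 2.843031
C = V + |VC|·bis = (4.9364,22.6285)
T_A = V + ((C−V)·d_A)·d_A = V + 2.1187·d_A = (4.1629,20.8978)
T_B = V + ((C−V)·d_B)·d_B = V + 2.1187·d_B = (3.3019,23.5890)
sweep = 180° − θ = 96.3592°

center=(4.9364,22.6285) T_A=(4.1629,20.8978) T_B=(3.3019,23.5890) sweep=96.3592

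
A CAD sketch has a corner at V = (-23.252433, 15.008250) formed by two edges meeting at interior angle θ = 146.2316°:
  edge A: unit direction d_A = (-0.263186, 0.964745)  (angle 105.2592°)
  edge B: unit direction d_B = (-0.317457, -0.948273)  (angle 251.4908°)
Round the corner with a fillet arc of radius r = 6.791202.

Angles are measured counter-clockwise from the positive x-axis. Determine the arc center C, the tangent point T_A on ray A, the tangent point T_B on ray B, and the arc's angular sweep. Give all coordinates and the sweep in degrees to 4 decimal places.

bisector direction at 178.3750° = (-0.999598,0.028358)
center distance |VC| = r/sin(θ/2) = 6.791202/sin(73.1158°) = 7.097133
C = V + |VC|·bis = (-30.3467,15.2095)
T_A = V + ((C−V)·d_A)·d_A = V + 2.0613·d_A = (-23.7949,16.9969)
T_B = V + ((C−V)·d_B)·d_B = V + 2.0613·d_B = (-23.9068,13.0536)
sweep = 180° − θ = 33.7684°

center=(-30.3467,15.2095) T_A=(-23.7949,16.9969) T_B=(-23.9068,13.0536) sweep=33.7684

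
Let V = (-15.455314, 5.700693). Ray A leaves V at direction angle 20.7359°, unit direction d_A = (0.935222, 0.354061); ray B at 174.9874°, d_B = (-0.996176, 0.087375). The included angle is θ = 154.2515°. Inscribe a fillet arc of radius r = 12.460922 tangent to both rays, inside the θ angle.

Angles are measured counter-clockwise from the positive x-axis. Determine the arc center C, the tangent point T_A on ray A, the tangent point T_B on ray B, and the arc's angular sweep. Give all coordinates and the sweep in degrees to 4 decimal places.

center=(-17.2037,18.3628) T_A=(-12.7918,6.7091) T_B=(-18.2925,5.9495) sweep=25.7485

bisector direction at 97.8617° = (-0.136782,0.990601)
center distance |VC| = r/sin(θ/2) = 12.460922/sin(77.1257°) = 12.782249
C = V + |VC|·bis = (-17.2037,18.3628)
T_A = V + ((C−V)·d_A)·d_A = V + 2.8480·d_A = (-12.7918,6.7091)
T_B = V + ((C−V)·d_B)·d_B = V + 2.8480·d_B = (-18.2925,5.9495)
sweep = 180° − θ = 25.7485°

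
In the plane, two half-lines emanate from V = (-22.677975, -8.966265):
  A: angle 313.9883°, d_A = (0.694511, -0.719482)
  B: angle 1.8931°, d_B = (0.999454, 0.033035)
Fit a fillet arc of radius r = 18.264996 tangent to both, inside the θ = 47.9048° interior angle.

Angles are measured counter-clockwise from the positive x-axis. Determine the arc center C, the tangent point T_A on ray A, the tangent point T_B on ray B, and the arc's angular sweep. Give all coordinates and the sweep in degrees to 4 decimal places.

bisector direction at 337.9407° = (0.926796,-0.375566)
center distance |VC| = r/sin(θ/2) = 18.264996/sin(23.9524°) = 44.990163
C = V + |VC|·bis = (19.0187,-25.8630)
T_A = V + ((C−V)·d_A)·d_A = V + 41.1157·d_A = (5.8774,-38.5483)
T_B = V + ((C−V)·d_B)·d_B = V + 41.1157·d_B = (18.4153,-7.6080)
sweep = 180° − θ = 132.0952°

center=(19.0187,-25.8630) T_A=(5.8774,-38.5483) T_B=(18.4153,-7.6080) sweep=132.0952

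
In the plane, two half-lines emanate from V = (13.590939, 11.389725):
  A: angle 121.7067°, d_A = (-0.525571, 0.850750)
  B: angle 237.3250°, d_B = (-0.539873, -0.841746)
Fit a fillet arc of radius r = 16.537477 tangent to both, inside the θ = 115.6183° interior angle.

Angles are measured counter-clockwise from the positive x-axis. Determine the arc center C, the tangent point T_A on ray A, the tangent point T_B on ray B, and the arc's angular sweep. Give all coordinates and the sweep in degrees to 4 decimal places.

center=(-5.9498,11.5548) T_A=(8.1195,20.2465) T_B=(7.9706,2.6267) sweep=64.3817

bisector direction at 179.5159° = (-0.999964,0.008450)
center distance |VC| = r/sin(θ/2) = 16.537477/sin(57.8092°) = 19.541418
C = V + |VC|·bis = (-5.9498,11.5548)
T_A = V + ((C−V)·d_A)·d_A = V + 10.4105·d_A = (8.1195,20.2465)
T_B = V + ((C−V)·d_B)·d_B = V + 10.4105·d_B = (7.9706,2.6267)
sweep = 180° − θ = 64.3817°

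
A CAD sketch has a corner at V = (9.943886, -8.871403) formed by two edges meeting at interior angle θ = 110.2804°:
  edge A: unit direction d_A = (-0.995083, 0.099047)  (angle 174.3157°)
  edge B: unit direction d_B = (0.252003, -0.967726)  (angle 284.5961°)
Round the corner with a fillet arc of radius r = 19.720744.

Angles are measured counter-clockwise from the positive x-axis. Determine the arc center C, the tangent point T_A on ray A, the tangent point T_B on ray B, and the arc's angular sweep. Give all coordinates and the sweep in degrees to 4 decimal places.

bisector direction at 229.4559° = (-0.650033,-0.759906)
center distance |VC| = r/sin(θ/2) = 19.720744/sin(55.1402°) = 24.033477
C = V + |VC|·bis = (-5.6787,-27.1346)
T_A = V + ((C−V)·d_A)·d_A = V + 13.7368·d_A = (-3.7254,-7.5108)
T_B = V + ((C−V)·d_B)·d_B = V + 13.7368·d_B = (13.4056,-22.1649)
sweep = 180° − θ = 69.7196°

center=(-5.6787,-27.1346) T_A=(-3.7254,-7.5108) T_B=(13.4056,-22.1649) sweep=69.7196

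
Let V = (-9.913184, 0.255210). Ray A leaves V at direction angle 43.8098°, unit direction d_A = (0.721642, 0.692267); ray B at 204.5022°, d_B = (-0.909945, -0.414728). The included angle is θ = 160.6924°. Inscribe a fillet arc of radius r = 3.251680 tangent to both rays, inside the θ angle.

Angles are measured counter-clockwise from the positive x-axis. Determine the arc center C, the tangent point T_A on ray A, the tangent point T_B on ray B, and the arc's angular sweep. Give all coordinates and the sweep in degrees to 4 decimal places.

bisector direction at 124.1560° = (-0.561448,0.827512)
center distance |VC| = r/sin(θ/2) = 3.251680/sin(80.3462°) = 3.298388
C = V + |VC|·bis = (-11.7651,2.9847)
T_A = V + ((C−V)·d_A)·d_A = V + 0.5531·d_A = (-9.5140,0.6381)
T_B = V + ((C−V)·d_B)·d_B = V + 0.5531·d_B = (-10.4165,0.0258)
sweep = 180° − θ = 19.3076°

center=(-11.7651,2.9847) T_A=(-9.5140,0.6381) T_B=(-10.4165,0.0258) sweep=19.3076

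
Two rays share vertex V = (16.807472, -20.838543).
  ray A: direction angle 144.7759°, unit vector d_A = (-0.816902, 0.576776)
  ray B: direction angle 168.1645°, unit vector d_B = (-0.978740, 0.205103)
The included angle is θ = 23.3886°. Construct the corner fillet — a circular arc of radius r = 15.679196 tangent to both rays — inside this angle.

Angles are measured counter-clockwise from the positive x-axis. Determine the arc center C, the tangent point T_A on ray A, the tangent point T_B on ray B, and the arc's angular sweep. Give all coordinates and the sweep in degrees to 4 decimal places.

center=(-54.1162,10.0438) T_A=(-45.0728,22.8522) T_B=(-57.3320,-5.3020) sweep=156.6114

bisector direction at 156.4702° = (-0.916853,0.399226)
center distance |VC| = r/sin(θ/2) = 15.679196/sin(11.6943°) = 77.355595
C = V + |VC|·bis = (-54.1162,10.0438)
T_A = V + ((C−V)·d_A)·d_A = V + 75.7499·d_A = (-45.0728,22.8522)
T_B = V + ((C−V)·d_B)·d_B = V + 75.7499·d_B = (-57.3320,-5.3020)
sweep = 180° − θ = 156.6114°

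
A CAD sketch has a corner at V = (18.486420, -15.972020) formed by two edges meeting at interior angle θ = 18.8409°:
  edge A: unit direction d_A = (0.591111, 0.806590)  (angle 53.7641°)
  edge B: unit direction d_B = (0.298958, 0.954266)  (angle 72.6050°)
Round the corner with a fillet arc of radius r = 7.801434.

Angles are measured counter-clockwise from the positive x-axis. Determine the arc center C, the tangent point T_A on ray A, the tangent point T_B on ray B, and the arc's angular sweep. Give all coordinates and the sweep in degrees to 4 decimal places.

center=(39.9882,26.5658) T_A=(46.2808,21.9542) T_B=(32.5435,28.8980) sweep=161.1591

bisector direction at 63.1846° = (0.451118,0.892464)
center distance |VC| = r/sin(θ/2) = 7.801434/sin(9.4205°) = 47.663279
C = V + |VC|·bis = (39.9882,26.5658)
T_A = V + ((C−V)·d_A)·d_A = V + 47.0205·d_A = (46.2808,21.9542)
T_B = V + ((C−V)·d_B)·d_B = V + 47.0205·d_B = (32.5435,28.8980)
sweep = 180° − θ = 161.1591°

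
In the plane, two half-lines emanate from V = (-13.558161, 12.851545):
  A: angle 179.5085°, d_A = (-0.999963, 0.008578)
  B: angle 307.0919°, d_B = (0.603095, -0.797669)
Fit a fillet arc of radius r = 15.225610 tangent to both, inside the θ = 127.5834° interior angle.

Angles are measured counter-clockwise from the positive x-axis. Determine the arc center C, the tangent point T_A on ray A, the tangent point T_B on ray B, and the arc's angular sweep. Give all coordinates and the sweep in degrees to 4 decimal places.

bisector direction at 243.3002° = (-0.449316,-0.893373)
center distance |VC| = r/sin(θ/2) = 15.225610/sin(63.7917°) = 16.970246
C = V + |VC|·bis = (-21.1832,-2.3092)
T_A = V + ((C−V)·d_A)·d_A = V + 7.4947·d_A = (-21.0526,12.9158)
T_B = V + ((C−V)·d_B)·d_B = V + 7.4947·d_B = (-9.0382,6.8733)
sweep = 180° − θ = 52.4166°

center=(-21.1832,-2.3092) T_A=(-21.0526,12.9158) T_B=(-9.0382,6.8733) sweep=52.4166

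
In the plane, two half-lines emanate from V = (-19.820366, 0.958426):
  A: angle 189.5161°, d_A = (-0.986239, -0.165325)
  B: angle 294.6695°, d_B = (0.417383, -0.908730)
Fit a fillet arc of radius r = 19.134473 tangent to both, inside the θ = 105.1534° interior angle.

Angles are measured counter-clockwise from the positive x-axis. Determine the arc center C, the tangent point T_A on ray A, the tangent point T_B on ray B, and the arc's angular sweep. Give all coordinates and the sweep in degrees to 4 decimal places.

bisector direction at 242.0928° = (-0.468041,-0.883707)
center distance |VC| = r/sin(θ/2) = 19.134473/sin(52.5767°) = 24.093748
C = V + |VC|·bis = (-31.0972,-20.3334)
T_A = V + ((C−V)·d_A)·d_A = V + 14.6417·d_A = (-34.2606,-1.4622)
T_B = V + ((C−V)·d_B)·d_B = V + 14.6417·d_B = (-13.7091,-12.3470)
sweep = 180° − θ = 74.8466°

center=(-31.0972,-20.3334) T_A=(-34.2606,-1.4622) T_B=(-13.7091,-12.3470) sweep=74.8466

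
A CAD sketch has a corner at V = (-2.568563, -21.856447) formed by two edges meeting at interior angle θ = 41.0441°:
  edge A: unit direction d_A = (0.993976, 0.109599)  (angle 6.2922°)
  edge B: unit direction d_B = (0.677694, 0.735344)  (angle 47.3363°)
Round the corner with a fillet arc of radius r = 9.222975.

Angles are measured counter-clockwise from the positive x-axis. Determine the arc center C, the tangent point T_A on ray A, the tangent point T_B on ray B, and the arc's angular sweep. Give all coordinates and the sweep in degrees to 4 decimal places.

center=(20.9112,-9.9886) T_A=(21.9221,-19.1560) T_B=(14.1292,-3.7383) sweep=138.9559

bisector direction at 26.8143° = (0.892474,0.451100)
center distance |VC| = r/sin(θ/2) = 9.222975/sin(20.5221°) = 26.308675
C = V + |VC|·bis = (20.9112,-9.9886)
T_A = V + ((C−V)·d_A)·d_A = V + 24.6391·d_A = (21.9221,-19.1560)
T_B = V + ((C−V)·d_B)·d_B = V + 24.6391·d_B = (14.1292,-3.7383)
sweep = 180° − θ = 138.9559°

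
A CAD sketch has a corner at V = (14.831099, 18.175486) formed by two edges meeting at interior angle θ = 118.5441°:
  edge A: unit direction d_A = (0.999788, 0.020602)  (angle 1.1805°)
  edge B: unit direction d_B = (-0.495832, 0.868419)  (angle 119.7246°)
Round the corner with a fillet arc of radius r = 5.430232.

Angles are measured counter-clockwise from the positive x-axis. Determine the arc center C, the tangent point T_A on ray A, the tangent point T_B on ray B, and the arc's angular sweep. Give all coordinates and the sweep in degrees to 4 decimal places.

center=(17.9464,23.6711) T_A=(18.0582,18.2420) T_B=(13.2306,20.9786) sweep=61.4559

bisector direction at 60.4526° = (0.493144,0.869948)
center distance |VC| = r/sin(θ/2) = 5.430232/sin(59.2721°) = 6.317139
C = V + |VC|·bis = (17.9464,23.6711)
T_A = V + ((C−V)·d_A)·d_A = V + 3.2278·d_A = (18.0582,18.2420)
T_B = V + ((C−V)·d_B)·d_B = V + 3.2278·d_B = (13.2306,20.9786)
sweep = 180° − θ = 61.4559°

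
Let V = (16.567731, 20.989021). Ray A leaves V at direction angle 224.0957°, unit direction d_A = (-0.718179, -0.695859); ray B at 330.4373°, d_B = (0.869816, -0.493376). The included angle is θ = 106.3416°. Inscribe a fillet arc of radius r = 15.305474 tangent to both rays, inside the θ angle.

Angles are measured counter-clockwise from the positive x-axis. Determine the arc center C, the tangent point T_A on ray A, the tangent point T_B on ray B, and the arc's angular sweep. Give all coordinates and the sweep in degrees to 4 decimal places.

bisector direction at 277.2665° = (0.126485,-0.991969)
center distance |VC| = r/sin(θ/2) = 15.305474/sin(53.1708°) = 19.121661
C = V + |VC|·bis = (18.9863,2.0209)
T_A = V + ((C−V)·d_A)·d_A = V + 11.4621·d_A = (8.3359,13.0130)
T_B = V + ((C−V)·d_B)·d_B = V + 11.4621·d_B = (26.5377,15.3339)
sweep = 180° − θ = 73.6584°

center=(18.9863,2.0209) T_A=(8.3359,13.0130) T_B=(26.5377,15.3339) sweep=73.6584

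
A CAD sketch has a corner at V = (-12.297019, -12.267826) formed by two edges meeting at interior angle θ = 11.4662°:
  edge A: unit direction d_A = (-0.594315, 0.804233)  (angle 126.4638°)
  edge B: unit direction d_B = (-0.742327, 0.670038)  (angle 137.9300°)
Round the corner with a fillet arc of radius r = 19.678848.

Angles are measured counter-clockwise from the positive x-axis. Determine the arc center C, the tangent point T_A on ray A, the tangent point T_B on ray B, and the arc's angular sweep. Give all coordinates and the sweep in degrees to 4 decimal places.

center=(-144.6155,133.6750) T_A=(-128.7891,145.3704) T_B=(-157.8011,119.0669) sweep=168.5338

bisector direction at 132.1969° = (-0.671681,0.740841)
center distance |VC| = r/sin(θ/2) = 19.678848/sin(5.7331°) = 196.996152
C = V + |VC|·bis = (-144.6155,133.6750)
T_A = V + ((C−V)·d_A)·d_A = V + 196.0108·d_A = (-128.7891,145.3704)
T_B = V + ((C−V)·d_B)·d_B = V + 196.0108·d_B = (-157.8011,119.0669)
sweep = 180° − θ = 168.5338°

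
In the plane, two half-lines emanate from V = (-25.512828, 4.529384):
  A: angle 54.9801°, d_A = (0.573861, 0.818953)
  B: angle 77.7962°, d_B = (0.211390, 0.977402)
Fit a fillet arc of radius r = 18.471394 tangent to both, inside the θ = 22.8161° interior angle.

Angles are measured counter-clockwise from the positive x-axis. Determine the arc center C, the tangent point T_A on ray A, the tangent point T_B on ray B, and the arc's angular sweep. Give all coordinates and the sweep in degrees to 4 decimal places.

center=(11.8921,90.0976) T_A=(27.0193,79.4976) T_B=(-6.1619,94.0022) sweep=157.1839

bisector direction at 66.3882° = (0.400539,0.916280)
center distance |VC| = r/sin(θ/2) = 18.471394/sin(11.4080°) = 93.386526
C = V + |VC|·bis = (11.8921,90.0976)
T_A = V + ((C−V)·d_A)·d_A = V + 91.5415·d_A = (27.0193,79.4976)
T_B = V + ((C−V)·d_B)·d_B = V + 91.5415·d_B = (-6.1619,94.0022)
sweep = 180° − θ = 157.1839°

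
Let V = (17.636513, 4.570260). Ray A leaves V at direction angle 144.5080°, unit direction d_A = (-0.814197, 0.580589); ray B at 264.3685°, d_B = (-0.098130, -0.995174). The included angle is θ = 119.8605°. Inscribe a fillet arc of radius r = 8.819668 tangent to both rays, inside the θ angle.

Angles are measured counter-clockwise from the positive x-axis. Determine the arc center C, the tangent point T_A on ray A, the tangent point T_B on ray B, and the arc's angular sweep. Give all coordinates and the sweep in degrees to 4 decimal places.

bisector direction at 204.4383° = (-0.910408,-0.413712)
center distance |VC| = r/sin(θ/2) = 8.819668/sin(59.9303°) = 10.191246
C = V + |VC|·bis = (8.3583,0.3540)
T_A = V + ((C−V)·d_A)·d_A = V + 5.1064·d_A = (13.4789,7.5350)
T_B = V + ((C−V)·d_B)·d_B = V + 5.1064·d_B = (17.1354,-0.5115)
sweep = 180° − θ = 60.1395°

center=(8.3583,0.3540) T_A=(13.4789,7.5350) T_B=(17.1354,-0.5115) sweep=60.1395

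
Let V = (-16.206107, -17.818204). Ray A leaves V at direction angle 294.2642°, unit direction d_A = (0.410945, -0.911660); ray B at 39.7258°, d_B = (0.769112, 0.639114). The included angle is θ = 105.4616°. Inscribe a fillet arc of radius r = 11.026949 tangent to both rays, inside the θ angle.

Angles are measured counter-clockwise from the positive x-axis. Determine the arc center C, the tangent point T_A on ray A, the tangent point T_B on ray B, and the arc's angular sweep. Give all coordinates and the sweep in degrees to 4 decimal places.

bisector direction at 346.9950° = (0.974350,-0.225036)
center distance |VC| = r/sin(θ/2) = 11.026949/sin(52.7308°) = 13.856448
C = V + |VC|·bis = (-2.7051,-20.9364)
T_A = V + ((C−V)·d_A)·d_A = V + 8.3909·d_A = (-12.7579,-25.4679)
T_B = V + ((C−V)·d_B)·d_B = V + 8.3909·d_B = (-9.7526,-12.4554)
sweep = 180° − θ = 74.5384°

center=(-2.7051,-20.9364) T_A=(-12.7579,-25.4679) T_B=(-9.7526,-12.4554) sweep=74.5384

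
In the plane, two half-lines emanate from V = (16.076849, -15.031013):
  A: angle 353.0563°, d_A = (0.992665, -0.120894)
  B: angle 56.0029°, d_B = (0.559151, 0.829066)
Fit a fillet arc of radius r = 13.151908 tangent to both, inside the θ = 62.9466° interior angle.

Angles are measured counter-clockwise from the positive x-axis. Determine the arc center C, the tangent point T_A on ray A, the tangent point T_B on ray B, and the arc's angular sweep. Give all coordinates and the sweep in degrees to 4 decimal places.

bisector direction at 24.5296° = (0.909747,0.415163)
center distance |VC| = r/sin(θ/2) = 13.151908/sin(31.4733°) = 25.190344
C = V + |VC|·bis = (38.9937,-4.5729)
T_A = V + ((C−V)·d_A)·d_A = V + 21.4844·d_A = (37.4037,-17.6284)
T_B = V + ((C−V)·d_B)·d_B = V + 21.4844·d_B = (28.0899,2.7810)
sweep = 180° − θ = 117.0534°

center=(38.9937,-4.5729) T_A=(37.4037,-17.6284) T_B=(28.0899,2.7810) sweep=117.0534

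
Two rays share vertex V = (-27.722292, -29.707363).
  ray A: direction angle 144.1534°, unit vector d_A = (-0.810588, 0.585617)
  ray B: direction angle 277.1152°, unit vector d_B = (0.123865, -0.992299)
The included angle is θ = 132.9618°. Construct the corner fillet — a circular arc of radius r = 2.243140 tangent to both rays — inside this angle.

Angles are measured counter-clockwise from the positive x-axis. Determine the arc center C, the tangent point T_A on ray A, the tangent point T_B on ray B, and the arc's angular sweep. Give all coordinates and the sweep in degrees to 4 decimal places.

bisector direction at 210.6343° = (-0.860437,-0.509557)
center distance |VC| = r/sin(θ/2) = 2.243140/sin(66.4809°) = 2.446367
C = V + |VC|·bis = (-29.8272,-30.9539)
T_A = V + ((C−V)·d_A)·d_A = V + 0.9762·d_A = (-28.5136,-29.1357)
T_B = V + ((C−V)·d_B)·d_B = V + 0.9762·d_B = (-27.6014,-30.6761)
sweep = 180° − θ = 47.0382°

center=(-29.8272,-30.9539) T_A=(-28.5136,-29.1357) T_B=(-27.6014,-30.6761) sweep=47.0382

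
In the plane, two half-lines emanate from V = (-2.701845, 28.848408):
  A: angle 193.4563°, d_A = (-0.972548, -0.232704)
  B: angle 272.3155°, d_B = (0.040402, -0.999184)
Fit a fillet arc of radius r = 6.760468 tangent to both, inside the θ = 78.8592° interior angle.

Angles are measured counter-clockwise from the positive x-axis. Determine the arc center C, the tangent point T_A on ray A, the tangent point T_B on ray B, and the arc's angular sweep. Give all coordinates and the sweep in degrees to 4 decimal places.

bisector direction at 232.8859° = (-0.603404,-0.797435)
center distance |VC| = r/sin(θ/2) = 6.760468/sin(39.4296°) = 10.644233
C = V + |VC|·bis = (-9.1246,20.3603)
T_A = V + ((C−V)·d_A)·d_A = V + 8.2217·d_A = (-10.6978,26.9352)
T_B = V + ((C−V)·d_B)·d_B = V + 8.2217·d_B = (-2.3697,20.6335)
sweep = 180° − θ = 101.1408°

center=(-9.1246,20.3603) T_A=(-10.6978,26.9352) T_B=(-2.3697,20.6335) sweep=101.1408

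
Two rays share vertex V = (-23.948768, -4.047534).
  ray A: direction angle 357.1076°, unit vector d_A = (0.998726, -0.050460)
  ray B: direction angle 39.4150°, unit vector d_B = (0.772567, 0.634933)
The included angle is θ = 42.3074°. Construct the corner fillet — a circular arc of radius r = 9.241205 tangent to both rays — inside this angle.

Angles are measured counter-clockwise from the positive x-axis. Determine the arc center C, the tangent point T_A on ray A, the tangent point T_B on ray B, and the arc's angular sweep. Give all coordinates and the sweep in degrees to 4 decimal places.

bisector direction at 18.2613° = (0.949637,0.313351)
center distance |VC| = r/sin(θ/2) = 9.241205/sin(21.1537°) = 25.608053
C = V + |VC|·bis = (0.3696,3.9768)
T_A = V + ((C−V)·d_A)·d_A = V + 23.8825·d_A = (-0.0967,-5.2527)
T_B = V + ((C−V)·d_B)·d_B = V + 23.8825·d_B = (-5.4979,11.1162)
sweep = 180° − θ = 137.6926°

center=(0.3696,3.9768) T_A=(-0.0967,-5.2527) T_B=(-5.4979,11.1162) sweep=137.6926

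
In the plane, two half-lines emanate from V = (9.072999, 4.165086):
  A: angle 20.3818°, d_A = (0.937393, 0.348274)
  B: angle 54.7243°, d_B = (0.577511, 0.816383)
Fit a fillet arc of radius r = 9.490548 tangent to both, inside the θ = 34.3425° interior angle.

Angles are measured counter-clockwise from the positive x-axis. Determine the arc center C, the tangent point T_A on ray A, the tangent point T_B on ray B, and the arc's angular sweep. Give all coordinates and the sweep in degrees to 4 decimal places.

center=(34.5583,23.7582) T_A=(37.8637,14.8618) T_B=(26.8104,29.2391) sweep=145.6575

bisector direction at 37.5530° = (0.792789,0.609496)
center distance |VC| = r/sin(θ/2) = 9.490548/sin(17.1713°) = 32.146431
C = V + |VC|·bis = (34.5583,23.7582)
T_A = V + ((C−V)·d_A)·d_A = V + 30.7136·d_A = (37.8637,14.8618)
T_B = V + ((C−V)·d_B)·d_B = V + 30.7136·d_B = (26.8104,29.2391)
sweep = 180° − θ = 145.6575°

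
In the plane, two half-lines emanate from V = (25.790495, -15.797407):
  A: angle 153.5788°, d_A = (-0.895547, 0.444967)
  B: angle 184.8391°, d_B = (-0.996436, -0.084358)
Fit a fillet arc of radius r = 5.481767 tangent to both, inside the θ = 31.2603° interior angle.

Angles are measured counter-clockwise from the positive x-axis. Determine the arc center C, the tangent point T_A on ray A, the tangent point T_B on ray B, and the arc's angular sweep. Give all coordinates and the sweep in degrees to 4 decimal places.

bisector direction at 169.2090° = (-0.982317,0.187228)
center distance |VC| = r/sin(θ/2) = 5.481767/sin(15.6302°) = 20.346049
C = V + |VC|·bis = (5.8042,-11.9881)
T_A = V + ((C−V)·d_A)·d_A = V + 19.5937·d_A = (8.2434,-7.0789)
T_B = V + ((C−V)·d_B)·d_B = V + 19.5937·d_B = (6.2667,-17.4503)
sweep = 180° − θ = 148.7397°

center=(5.8042,-11.9881) T_A=(8.2434,-7.0789) T_B=(6.2667,-17.4503) sweep=148.7397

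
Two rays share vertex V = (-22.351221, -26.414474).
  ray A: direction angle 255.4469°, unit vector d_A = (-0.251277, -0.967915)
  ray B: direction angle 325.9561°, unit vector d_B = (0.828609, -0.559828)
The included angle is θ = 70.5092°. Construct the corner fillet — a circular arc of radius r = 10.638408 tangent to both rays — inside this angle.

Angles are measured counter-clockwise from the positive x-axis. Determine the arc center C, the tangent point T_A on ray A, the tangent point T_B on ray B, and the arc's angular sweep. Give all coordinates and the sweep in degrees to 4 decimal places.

bisector direction at 290.7015° = (0.353499,-0.935435)
center distance |VC| = r/sin(θ/2) = 10.638408/sin(35.2546°) = 18.430717
C = V + |VC|·bis = (-15.8360,-43.6552)
T_A = V + ((C−V)·d_A)·d_A = V + 15.0504·d_A = (-26.1331,-40.9820)
T_B = V + ((C−V)·d_B)·d_B = V + 15.0504·d_B = (-9.8803,-34.8401)
sweep = 180° − θ = 109.4908°

center=(-15.8360,-43.6552) T_A=(-26.1331,-40.9820) T_B=(-9.8803,-34.8401) sweep=109.4908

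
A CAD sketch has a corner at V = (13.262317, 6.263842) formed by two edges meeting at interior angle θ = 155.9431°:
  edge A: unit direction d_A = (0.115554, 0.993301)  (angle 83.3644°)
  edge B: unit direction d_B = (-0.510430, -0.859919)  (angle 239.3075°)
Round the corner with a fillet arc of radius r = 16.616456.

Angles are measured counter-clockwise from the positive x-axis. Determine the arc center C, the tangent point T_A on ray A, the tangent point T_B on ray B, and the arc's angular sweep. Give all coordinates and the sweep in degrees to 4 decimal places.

center=(-2.8337,11.7008) T_A=(13.6714,9.7807) T_B=(11.4551,3.2192) sweep=24.0569

bisector direction at 161.3359° = (-0.947411,0.320019)
center distance |VC| = r/sin(θ/2) = 16.616456/sin(77.9715°) = 16.989473
C = V + |VC|·bis = (-2.8337,11.7008)
T_A = V + ((C−V)·d_A)·d_A = V + 3.5406·d_A = (13.6714,9.7807)
T_B = V + ((C−V)·d_B)·d_B = V + 3.5406·d_B = (11.4551,3.2192)
sweep = 180° − θ = 24.0569°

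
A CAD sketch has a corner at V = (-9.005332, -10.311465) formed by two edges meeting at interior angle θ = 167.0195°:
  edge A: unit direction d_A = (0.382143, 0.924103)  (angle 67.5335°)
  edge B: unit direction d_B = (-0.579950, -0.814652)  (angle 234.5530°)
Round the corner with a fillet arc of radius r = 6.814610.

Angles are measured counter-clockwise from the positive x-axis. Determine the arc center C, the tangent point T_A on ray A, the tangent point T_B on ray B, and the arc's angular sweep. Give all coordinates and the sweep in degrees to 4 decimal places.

bisector direction at 151.0433° = (-0.874985,0.484149)
center distance |VC| = r/sin(θ/2) = 6.814610/sin(83.5097°) = 6.858566
C = V + |VC|·bis = (-15.0065,-6.9909)
T_A = V + ((C−V)·d_A)·d_A = V + 0.7753·d_A = (-8.7091,-9.5951)
T_B = V + ((C−V)·d_B)·d_B = V + 0.7753·d_B = (-9.4549,-10.9430)
sweep = 180° − θ = 12.9805°

center=(-15.0065,-6.9909) T_A=(-8.7091,-9.5951) T_B=(-9.4549,-10.9430) sweep=12.9805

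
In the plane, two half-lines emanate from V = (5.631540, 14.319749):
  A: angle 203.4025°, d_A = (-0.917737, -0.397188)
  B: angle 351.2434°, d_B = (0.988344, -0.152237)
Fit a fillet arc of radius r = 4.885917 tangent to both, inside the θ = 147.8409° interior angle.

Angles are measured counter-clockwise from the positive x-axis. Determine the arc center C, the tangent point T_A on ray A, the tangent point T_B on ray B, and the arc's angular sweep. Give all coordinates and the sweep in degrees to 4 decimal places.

center=(6.2797,9.2764) T_A=(4.3390,13.7604) T_B=(7.0235,14.1053) sweep=32.1591

bisector direction at 277.3229° = (0.127462,-0.991843)
center distance |VC| = r/sin(θ/2) = 4.885917/sin(73.9205°) = 5.084846
C = V + |VC|·bis = (6.2797,9.2764)
T_A = V + ((C−V)·d_A)·d_A = V + 1.4084·d_A = (4.3390,13.7604)
T_B = V + ((C−V)·d_B)·d_B = V + 1.4084·d_B = (7.0235,14.1053)
sweep = 180° − θ = 32.1591°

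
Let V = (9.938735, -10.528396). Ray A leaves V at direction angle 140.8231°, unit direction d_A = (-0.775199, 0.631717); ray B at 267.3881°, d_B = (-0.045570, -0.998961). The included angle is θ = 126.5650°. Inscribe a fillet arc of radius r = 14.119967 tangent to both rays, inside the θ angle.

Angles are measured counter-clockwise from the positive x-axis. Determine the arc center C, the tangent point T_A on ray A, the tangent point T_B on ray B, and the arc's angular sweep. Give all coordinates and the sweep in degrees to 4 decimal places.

center=(-4.4904,-16.9846) T_A=(4.4294,-6.0388) T_B=(9.6149,-17.6280) sweep=53.4350

bisector direction at 204.1056° = (-0.912794,-0.408420)
center distance |VC| = r/sin(θ/2) = 14.119967/sin(63.2825°) = 15.807689
C = V + |VC|·bis = (-4.4904,-16.9846)
T_A = V + ((C−V)·d_A)·d_A = V + 7.1070·d_A = (4.4294,-6.0388)
T_B = V + ((C−V)·d_B)·d_B = V + 7.1070·d_B = (9.6149,-17.6280)
sweep = 180° − θ = 53.4350°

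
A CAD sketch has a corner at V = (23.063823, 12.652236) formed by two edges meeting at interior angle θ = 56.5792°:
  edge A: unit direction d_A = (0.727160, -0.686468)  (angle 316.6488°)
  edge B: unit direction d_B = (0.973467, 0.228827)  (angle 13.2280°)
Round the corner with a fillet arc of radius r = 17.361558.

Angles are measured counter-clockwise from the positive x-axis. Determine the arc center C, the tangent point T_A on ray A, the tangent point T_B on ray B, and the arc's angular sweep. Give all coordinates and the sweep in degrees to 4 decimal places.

bisector direction at 344.9384° = (0.965647,-0.259857)
center distance |VC| = r/sin(θ/2) = 17.361558/sin(28.2896°) = 36.633295
C = V + |VC|·bis = (58.4387,3.1328)
T_A = V + ((C−V)·d_A)·d_A = V + 32.2579·d_A = (46.5205,-9.4918)
T_B = V + ((C−V)·d_B)·d_B = V + 32.2579·d_B = (54.4659,20.0337)
sweep = 180° − θ = 123.4208°

center=(58.4387,3.1328) T_A=(46.5205,-9.4918) T_B=(54.4659,20.0337) sweep=123.4208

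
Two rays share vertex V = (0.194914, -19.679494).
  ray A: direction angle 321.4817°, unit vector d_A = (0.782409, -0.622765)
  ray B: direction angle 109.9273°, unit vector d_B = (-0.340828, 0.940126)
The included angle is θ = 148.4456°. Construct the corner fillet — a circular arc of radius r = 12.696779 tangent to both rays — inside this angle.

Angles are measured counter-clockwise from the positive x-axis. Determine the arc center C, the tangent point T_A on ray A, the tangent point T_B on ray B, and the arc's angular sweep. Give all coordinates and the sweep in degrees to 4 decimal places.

bisector direction at 35.7045° = (0.812038,0.583605)
center distance |VC| = r/sin(θ/2) = 12.696779/sin(74.2228°) = 13.193840
C = V + |VC|·bis = (10.9088,-11.9795)
T_A = V + ((C−V)·d_A)·d_A = V + 3.5874·d_A = (3.0017,-21.9136)
T_B = V + ((C−V)·d_B)·d_B = V + 3.5874·d_B = (-1.0278,-16.3069)
sweep = 180° − θ = 31.5544°

center=(10.9088,-11.9795) T_A=(3.0017,-21.9136) T_B=(-1.0278,-16.3069) sweep=31.5544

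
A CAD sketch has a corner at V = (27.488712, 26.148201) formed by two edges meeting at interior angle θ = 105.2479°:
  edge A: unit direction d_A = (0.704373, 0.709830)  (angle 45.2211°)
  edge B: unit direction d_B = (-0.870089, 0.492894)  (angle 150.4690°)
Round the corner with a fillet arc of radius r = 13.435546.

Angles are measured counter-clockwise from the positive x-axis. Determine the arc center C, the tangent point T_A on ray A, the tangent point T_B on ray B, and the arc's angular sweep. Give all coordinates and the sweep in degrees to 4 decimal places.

bisector direction at 97.8451° = (-0.136495,0.990641)
center distance |VC| = r/sin(θ/2) = 13.435546/sin(52.6240°) = 16.907109
C = V + |VC|·bis = (25.1810,42.8971)
T_A = V + ((C−V)·d_A)·d_A = V + 10.2634·d_A = (34.7179,33.4334)
T_B = V + ((C−V)·d_B)·d_B = V + 10.2634·d_B = (18.5587,31.2070)
sweep = 180° − θ = 74.7521°

center=(25.1810,42.8971) T_A=(34.7179,33.4334) T_B=(18.5587,31.2070) sweep=74.7521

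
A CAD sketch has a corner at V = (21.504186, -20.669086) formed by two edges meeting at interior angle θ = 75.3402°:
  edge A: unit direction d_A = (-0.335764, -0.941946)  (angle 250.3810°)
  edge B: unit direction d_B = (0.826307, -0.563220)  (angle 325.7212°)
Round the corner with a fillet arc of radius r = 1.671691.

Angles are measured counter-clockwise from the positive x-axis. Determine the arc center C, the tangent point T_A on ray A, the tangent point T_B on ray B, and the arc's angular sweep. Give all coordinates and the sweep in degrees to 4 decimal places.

center=(22.3518,-23.2699) T_A=(20.7772,-22.7086) T_B=(23.2933,-21.8886) sweep=104.6598

bisector direction at 288.0511° = (0.309865,-0.950781)
center distance |VC| = r/sin(θ/2) = 1.671691/sin(37.6701°) = 2.735481
C = V + |VC|·bis = (22.3518,-23.2699)
T_A = V + ((C−V)·d_A)·d_A = V + 2.1652·d_A = (20.7772,-22.7086)
T_B = V + ((C−V)·d_B)·d_B = V + 2.1652·d_B = (23.2933,-21.8886)
sweep = 180° − θ = 104.6598°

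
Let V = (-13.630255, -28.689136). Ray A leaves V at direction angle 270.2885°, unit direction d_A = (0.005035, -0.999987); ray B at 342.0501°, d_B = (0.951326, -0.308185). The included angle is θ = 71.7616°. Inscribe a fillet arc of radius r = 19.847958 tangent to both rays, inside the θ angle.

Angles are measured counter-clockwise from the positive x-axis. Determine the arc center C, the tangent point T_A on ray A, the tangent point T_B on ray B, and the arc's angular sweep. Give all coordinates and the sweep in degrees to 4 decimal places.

bisector direction at 306.1693° = (0.590173,-0.807277)
center distance |VC| = r/sin(θ/2) = 19.847958/sin(35.8808°) = 33.864406
C = V + |VC|·bis = (6.3556,-56.0271)
T_A = V + ((C−V)·d_A)·d_A = V + 27.4382·d_A = (-13.4921,-56.1270)
T_B = V + ((C−V)·d_B)·d_B = V + 27.4382·d_B = (12.4725,-37.1452)
sweep = 180° − θ = 108.2384°

center=(6.3556,-56.0271) T_A=(-13.4921,-56.1270) T_B=(12.4725,-37.1452) sweep=108.2384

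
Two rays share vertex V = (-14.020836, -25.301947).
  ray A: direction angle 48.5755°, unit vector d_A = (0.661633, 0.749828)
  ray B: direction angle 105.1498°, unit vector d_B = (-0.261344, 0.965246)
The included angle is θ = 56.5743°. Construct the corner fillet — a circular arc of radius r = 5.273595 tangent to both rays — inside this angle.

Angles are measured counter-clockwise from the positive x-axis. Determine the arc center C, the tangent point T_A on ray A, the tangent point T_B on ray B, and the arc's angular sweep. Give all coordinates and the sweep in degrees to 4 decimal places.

bisector direction at 76.8627° = (0.227286,0.973828)
center distance |VC| = r/sin(θ/2) = 5.273595/sin(28.2872°) = 11.128293
C = V + |VC|·bis = (-11.4915,-14.4649)
T_A = V + ((C−V)·d_A)·d_A = V + 9.7994·d_A = (-7.5372,-17.9541)
T_B = V + ((C−V)·d_B)·d_B = V + 9.7994·d_B = (-16.5818,-15.8431)
sweep = 180° − θ = 123.4257°

center=(-11.4915,-14.4649) T_A=(-7.5372,-17.9541) T_B=(-16.5818,-15.8431) sweep=123.4257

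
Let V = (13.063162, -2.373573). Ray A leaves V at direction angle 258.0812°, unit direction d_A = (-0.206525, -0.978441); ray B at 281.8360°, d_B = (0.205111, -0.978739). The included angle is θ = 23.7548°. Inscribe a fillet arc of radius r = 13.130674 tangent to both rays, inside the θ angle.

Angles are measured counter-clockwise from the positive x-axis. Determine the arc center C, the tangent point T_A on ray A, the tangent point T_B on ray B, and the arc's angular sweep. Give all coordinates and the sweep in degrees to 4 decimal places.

bisector direction at 269.9586° = (-0.000723,-1.000000)
center distance |VC| = r/sin(θ/2) = 13.130674/sin(11.8774°) = 63.797438
C = V + |VC|·bis = (13.0171,-66.1710)
T_A = V + ((C−V)·d_A)·d_A = V + 62.4316·d_A = (0.1695,-63.4592)
T_B = V + ((C−V)·d_B)·d_B = V + 62.4316·d_B = (25.8686,-63.4777)
sweep = 180° − θ = 156.2452°

center=(13.0171,-66.1710) T_A=(0.1695,-63.4592) T_B=(25.8686,-63.4777) sweep=156.2452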